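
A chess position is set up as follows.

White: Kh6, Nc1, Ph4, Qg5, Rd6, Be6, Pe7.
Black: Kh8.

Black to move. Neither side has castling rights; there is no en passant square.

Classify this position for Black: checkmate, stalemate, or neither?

Black to move; black king on h8.
In check: no.
King squares — g7: attacked by Qg5; h7: attacked by Kh6; g8: attacked by Qg5.
Legal moves for Black: none.
Not in check and no legal moves → stalemate.

stalemate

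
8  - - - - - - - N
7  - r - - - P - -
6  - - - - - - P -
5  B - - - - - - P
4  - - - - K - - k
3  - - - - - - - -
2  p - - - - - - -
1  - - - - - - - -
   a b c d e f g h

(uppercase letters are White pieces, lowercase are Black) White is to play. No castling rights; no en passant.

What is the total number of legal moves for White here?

21

White to move; king on e4.
In check: no.
Legal moves: Bd8+, Bc7, Bb6, Bb4, Bc3, Bd2, Be1+, Kf5, Ke5, Kd5, Kf4, Kd4, Kf3, Ke3, Kd3, f8=Q, f8=R, f8=B, f8=N, g7, h6.
Count: 21.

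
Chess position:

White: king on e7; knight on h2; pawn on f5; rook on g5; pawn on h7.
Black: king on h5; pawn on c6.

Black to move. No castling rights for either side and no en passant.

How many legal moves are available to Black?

3

Black to move; king on h5.
In check: yes, from the white rook on g5.
Legal moves: Kh6, Kxg5, Kh4.
Count: 3.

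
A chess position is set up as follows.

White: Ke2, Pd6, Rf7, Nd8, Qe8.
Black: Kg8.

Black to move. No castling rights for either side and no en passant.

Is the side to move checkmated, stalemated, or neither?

checkmate

Black to move; black king on g8.
In check: yes, from the white queen on e8.
King squares — f7: attacked by Nd8; g7: attacked by Rf7; h7: attacked by Rf7; f8: attacked by Rf7; h8: attacked by Qe8.
Legal moves for Black: none.
In check with no legal moves → checkmate.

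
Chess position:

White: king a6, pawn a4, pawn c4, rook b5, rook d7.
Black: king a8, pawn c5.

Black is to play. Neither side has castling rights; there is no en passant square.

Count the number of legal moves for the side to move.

0

Black to move; king on a8.
In check: no.
Legal moves: none.
Count: 0.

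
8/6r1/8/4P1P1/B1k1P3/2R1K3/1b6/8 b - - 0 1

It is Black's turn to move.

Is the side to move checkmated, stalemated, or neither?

Black to move; black king on c4.
In check: yes, from the white rook on c3.
Legal moves for Black: Kb4, Kxc3, Bxc3.
Black is in check but has 3 legal moves → neither.

neither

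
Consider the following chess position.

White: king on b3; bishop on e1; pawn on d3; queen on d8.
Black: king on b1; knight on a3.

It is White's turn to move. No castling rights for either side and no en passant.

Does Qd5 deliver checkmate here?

no

After Qd5: black king on b1; in check: no.
Black is not in check, so this cannot be checkmate.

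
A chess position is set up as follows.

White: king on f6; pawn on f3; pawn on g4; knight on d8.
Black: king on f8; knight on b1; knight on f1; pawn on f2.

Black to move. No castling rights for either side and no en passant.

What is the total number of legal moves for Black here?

9

Black to move; king on f8.
In check: no.
Legal moves: Kg8, Ke8, Ng3, Ne3, Nh2, Nfd2, Nc3, Na3, Nbd2.
Count: 9.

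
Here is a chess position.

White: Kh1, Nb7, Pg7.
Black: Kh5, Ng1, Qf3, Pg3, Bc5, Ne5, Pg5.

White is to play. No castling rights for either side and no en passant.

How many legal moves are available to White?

White to move; king on h1.
In check: yes, from the black queen on f3.
Legal moves: none.
Count: 0.

0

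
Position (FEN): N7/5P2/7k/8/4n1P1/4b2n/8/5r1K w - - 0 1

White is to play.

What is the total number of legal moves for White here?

White to move; king on h1.
In check: yes, from the black rook on f1.
Legal moves: Kh2, Kg2.
Count: 2.

2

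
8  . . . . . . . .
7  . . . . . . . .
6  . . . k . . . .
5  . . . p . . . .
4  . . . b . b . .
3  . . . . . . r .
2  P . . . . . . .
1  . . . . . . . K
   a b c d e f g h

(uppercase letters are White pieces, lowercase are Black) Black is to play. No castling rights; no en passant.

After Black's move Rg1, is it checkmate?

yes

After Rg1: white king on h1; in check: yes, from the black rook on g1.
King squares — g1: attacked by Bd4; g2: attacked by Rg1; h2: attacked by Bf4.
White has no legal moves → checkmate.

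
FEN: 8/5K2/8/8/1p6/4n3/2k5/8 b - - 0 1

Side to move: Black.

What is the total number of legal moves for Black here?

16

Black to move; king on c2.
In check: no.
Legal moves: Nf5, Nd5, Ng4, Nc4, Ng2, Nf1, Nd1, Kd3, Kc3, Kb3, Kd2, Kb2, Kd1, Kc1, Kb1, b3.
Count: 16.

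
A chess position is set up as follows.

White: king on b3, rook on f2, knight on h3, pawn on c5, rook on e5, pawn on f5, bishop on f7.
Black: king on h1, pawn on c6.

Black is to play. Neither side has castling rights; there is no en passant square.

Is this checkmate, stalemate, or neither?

stalemate

Black to move; black king on h1.
In check: no.
King squares — g1: attacked by Nh3; g2: attacked by Rf2; h2: attacked by Rf2.
Legal moves for Black: none.
Not in check and no legal moves → stalemate.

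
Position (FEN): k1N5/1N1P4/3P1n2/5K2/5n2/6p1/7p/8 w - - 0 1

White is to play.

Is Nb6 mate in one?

After Nb6: black king on a8; in check: yes, from the white knight on b6.
Black has 3 legal replies: Kb8, Kxb7, Ka7.
In check but a legal move exists → not checkmate.

no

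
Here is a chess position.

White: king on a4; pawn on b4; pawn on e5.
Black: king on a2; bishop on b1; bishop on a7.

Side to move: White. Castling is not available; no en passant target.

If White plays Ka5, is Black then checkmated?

After Ka5: black king on a2; in check: no.
Black is not in check, so this cannot be checkmate.

no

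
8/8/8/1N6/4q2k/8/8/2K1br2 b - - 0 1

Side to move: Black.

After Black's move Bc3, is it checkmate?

After Bc3: white king on c1; in check: yes, from the black rook on f1.
King squares — b1: attacked by Rf1; d1: attacked by Rf1; b2: attacked by Bc3; c2: attacked by Qe4; d2: attacked by Bc3.
White has no legal moves → checkmate.

yes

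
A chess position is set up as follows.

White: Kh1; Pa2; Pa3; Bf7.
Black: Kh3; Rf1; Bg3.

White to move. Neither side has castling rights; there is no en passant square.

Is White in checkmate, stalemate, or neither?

checkmate

White to move; white king on h1.
In check: yes, from the black rook on f1.
King squares — g1: attacked by Rf1; g2: attacked by Kh3; h2: attacked by Bg3.
Legal moves for White: none.
In check with no legal moves → checkmate.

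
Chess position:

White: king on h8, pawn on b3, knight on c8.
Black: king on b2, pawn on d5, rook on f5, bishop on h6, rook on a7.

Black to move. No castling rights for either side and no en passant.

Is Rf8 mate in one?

After Rf8: white king on h8; in check: yes, from the black rook on f8.
King squares — g7: attacked by Bh6; h7: attacked by Ra7; g8: attacked by Rf8.
White has no legal moves → checkmate.

yes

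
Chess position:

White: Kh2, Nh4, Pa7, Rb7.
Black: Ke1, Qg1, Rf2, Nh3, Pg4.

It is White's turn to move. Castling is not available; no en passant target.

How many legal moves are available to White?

White to move; king on h2.
In check: yes, from the black queen on g1 and the black rook on f2.
Legal moves: none.
Count: 0.

0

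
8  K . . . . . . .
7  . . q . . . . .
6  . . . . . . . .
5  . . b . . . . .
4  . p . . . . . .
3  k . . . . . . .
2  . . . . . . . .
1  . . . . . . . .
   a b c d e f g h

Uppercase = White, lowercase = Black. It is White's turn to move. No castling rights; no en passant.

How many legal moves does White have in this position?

White to move; king on a8.
In check: no.
Legal moves: none.
Count: 0.

0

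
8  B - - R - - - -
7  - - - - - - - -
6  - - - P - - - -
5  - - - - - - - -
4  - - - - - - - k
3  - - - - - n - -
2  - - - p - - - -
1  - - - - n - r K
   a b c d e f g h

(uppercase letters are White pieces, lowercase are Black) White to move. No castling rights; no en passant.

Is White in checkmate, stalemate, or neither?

White to move; white king on h1.
In check: yes, from the black rook on g1.
King squares — g1: attacked by Nf3; g2: attacked by Ne1; h2: attacked by Nf3.
Legal moves for White: none.
In check with no legal moves → checkmate.

checkmate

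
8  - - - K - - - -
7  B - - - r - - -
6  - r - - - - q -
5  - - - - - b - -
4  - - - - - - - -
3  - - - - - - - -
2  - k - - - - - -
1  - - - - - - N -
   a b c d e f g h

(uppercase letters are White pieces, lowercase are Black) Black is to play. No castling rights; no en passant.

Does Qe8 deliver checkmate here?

After Qe8: white king on d8; in check: yes, from the black queen on e8.
King squares — c7: attacked by Re7; d7: attacked by Bf5; e7: attacked by Qe8; c8: attacked by Bf5; e8: attacked by Re7.
White has no legal moves → checkmate.

yes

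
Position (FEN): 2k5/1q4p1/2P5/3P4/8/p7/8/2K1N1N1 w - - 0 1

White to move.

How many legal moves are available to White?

13

White to move; king on c1.
In check: no.
Legal moves: Nh3, Ngf3, Ne2, Nef3, Nd3, Ng2, Nc2, Kd2, Kc2, Kd1, cxb7+, c7, d6.
Count: 13.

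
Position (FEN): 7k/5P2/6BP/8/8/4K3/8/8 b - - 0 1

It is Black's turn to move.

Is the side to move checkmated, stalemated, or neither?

stalemate

Black to move; black king on h8.
In check: no.
King squares — g7: attacked by Ph6; h7: attacked by Bg6; g8: attacked by Pf7.
Legal moves for Black: none.
Not in check and no legal moves → stalemate.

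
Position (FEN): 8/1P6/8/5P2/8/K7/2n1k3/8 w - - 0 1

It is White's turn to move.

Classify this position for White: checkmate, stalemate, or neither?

neither

White to move; white king on a3.
In check: yes, from the black knight on c2.
Legal moves for White: Ka4, Kb3, Kb2, Ka2.
White is in check but has 4 legal moves → neither.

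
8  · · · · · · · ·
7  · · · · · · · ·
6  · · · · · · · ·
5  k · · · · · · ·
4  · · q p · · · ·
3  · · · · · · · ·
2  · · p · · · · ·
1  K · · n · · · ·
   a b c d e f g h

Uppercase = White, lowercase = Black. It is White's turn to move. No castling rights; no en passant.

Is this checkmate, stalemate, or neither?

White to move; white king on a1.
In check: no.
King squares — b1: attacked by Pc2; a2: attacked by Qc4; b2: attacked by Nd1.
Legal moves for White: none.
Not in check and no legal moves → stalemate.

stalemate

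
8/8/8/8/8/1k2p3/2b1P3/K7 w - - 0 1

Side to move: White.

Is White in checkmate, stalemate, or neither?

stalemate

White to move; white king on a1.
In check: no.
King squares — b1: attacked by Bc2; a2: attacked by Kb3; b2: attacked by Kb3.
Legal moves for White: none.
Not in check and no legal moves → stalemate.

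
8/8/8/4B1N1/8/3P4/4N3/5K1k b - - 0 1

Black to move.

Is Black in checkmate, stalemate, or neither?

Black to move; black king on h1.
In check: no.
King squares — g1: attacked by Kf1; g2: attacked by Kf1; h2: attacked by Be5.
Legal moves for Black: none.
Not in check and no legal moves → stalemate.

stalemate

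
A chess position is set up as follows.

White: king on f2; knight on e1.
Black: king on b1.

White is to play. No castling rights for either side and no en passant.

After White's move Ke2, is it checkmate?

After Ke2: black king on b1; in check: no.
Black is not in check, so this cannot be checkmate.

no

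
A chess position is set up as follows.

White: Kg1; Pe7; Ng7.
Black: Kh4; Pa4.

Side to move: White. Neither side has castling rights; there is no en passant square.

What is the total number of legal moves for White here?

White to move; king on g1.
In check: no.
Legal moves: Ne8, Ne6, Nh5, Nf5+, Kh2, Kg2, Kf2, Kh1, Kf1, e8=Q, e8=R, e8=B, e8=N.
Count: 13.

13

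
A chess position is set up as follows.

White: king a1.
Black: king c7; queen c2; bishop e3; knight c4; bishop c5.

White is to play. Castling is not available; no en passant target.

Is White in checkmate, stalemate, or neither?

White to move; white king on a1.
In check: no.
King squares — b1: attacked by Qc2; a2: attacked by Qc2; b2: attacked by Qc2.
Legal moves for White: none.
Not in check and no legal moves → stalemate.

stalemate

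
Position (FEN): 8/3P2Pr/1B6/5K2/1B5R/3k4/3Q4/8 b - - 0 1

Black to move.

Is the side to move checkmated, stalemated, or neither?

checkmate

Black to move; black king on d3.
In check: yes, from the white queen on d2.
King squares — c2: attacked by Qd2; d2: attacked by Bb4; e2: attacked by Qd2; c3: attacked by Qd2; e3: attacked by Qd2; c4: attacked by Rh4; d4: attacked by Qd2; e4: attacked by Rh4.
Legal moves for Black: none.
In check with no legal moves → checkmate.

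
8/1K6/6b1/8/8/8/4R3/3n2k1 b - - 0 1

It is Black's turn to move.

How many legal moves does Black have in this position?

Black to move; king on g1.
In check: no.
Legal moves: Be8, Bh7, Bf7, Bh5, Bf5, Be4+, Bd3, Bc2, Bb1, Kh1, Kf1, Ne3, Nc3, Nf2, Nb2.
Count: 15.

15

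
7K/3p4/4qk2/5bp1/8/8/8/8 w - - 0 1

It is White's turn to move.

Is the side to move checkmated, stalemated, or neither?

White to move; white king on h8.
In check: no.
King squares — g7: attacked by Kf6; h7: attacked by Bf5; g8: attacked by Qe6.
Legal moves for White: none.
Not in check and no legal moves → stalemate.

stalemate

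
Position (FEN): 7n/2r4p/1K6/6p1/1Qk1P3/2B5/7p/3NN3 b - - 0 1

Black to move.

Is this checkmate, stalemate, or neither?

checkmate

Black to move; black king on c4.
In check: yes, from the white queen on b4.
King squares — b3: attacked by Qb4; c3: attacked by Nd1; d3: attacked by Ne1; b4: attacked by Bc3; d4: attacked by Bc3; b5: attacked by Qb4; c5: attacked by Qb4; d5: attacked by Pe4.
Legal moves for Black: none.
In check with no legal moves → checkmate.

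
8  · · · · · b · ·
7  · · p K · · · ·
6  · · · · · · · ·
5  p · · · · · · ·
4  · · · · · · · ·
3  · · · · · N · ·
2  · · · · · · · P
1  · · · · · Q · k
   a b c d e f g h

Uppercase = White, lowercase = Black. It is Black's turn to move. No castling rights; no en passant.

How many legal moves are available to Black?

0

Black to move; king on h1.
In check: yes, from the white queen on f1.
Legal moves: none.
Count: 0.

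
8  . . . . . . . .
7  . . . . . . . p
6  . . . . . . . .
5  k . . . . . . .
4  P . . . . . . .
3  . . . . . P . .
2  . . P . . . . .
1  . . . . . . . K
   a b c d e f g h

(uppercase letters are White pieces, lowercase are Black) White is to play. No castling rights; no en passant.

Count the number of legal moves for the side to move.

White to move; king on h1.
In check: no.
Legal moves: Kh2, Kg2, Kg1, f4, c3, c4.
Count: 6.

6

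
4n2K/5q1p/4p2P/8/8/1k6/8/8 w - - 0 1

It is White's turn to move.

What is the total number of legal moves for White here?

White to move; king on h8.
In check: no.
Legal moves: none.
Count: 0.

0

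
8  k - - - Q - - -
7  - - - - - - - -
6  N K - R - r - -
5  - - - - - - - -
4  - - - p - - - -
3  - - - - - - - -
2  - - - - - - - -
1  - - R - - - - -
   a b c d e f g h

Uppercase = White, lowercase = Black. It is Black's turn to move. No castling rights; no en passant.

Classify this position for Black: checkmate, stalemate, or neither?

checkmate

Black to move; black king on a8.
In check: yes, from the white queen on e8.
King squares — a7: attacked by Kb6; b7: attacked by Kb6; b8: attacked by Na6.
Legal moves for Black: none.
In check with no legal moves → checkmate.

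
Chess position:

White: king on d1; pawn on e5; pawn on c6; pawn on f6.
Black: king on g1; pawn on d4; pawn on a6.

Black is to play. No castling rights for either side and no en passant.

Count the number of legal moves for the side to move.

Black to move; king on g1.
In check: no.
Legal moves: Kh2, Kg2, Kf2, Kh1, Kf1, a5, d3.
Count: 7.

7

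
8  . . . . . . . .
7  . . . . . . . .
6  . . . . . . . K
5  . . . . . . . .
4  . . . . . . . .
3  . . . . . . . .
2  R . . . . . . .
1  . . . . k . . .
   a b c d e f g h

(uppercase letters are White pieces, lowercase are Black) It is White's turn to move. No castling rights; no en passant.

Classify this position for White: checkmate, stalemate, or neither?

White to move; white king on h6.
In check: no.
Legal moves for White include: Kh7, Kg7, Kg6, Kh5, Kg5, Ra8, Ra7, Ra6, Ra5, Ra4, Ra3, Rh2, Rg2, Rf2, Re2+, Rd2, Rc2, Rb2, ... (list truncated; more exist).
White has legal moves and is not in check → neither.

neither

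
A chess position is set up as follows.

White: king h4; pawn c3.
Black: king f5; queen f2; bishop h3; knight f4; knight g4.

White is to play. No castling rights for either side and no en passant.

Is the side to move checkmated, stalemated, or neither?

checkmate

White to move; white king on h4.
In check: yes, from the black queen on f2.
King squares — g3: attacked by Qf2; h3: attacked by Nf4; g4: attacked by Bh3; g5: attacked by Kf5; h5: attacked by Nf4.
Legal moves for White: none.
In check with no legal moves → checkmate.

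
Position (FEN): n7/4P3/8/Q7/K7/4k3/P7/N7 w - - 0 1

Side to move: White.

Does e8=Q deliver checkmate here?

After e8=Q: black king on e3; in check: yes, from the white queen on e8.
Black has 5 legal replies: Kf4, Kd4, Kf3, Kd3, Kf2.
In check but a legal move exists → not checkmate.

no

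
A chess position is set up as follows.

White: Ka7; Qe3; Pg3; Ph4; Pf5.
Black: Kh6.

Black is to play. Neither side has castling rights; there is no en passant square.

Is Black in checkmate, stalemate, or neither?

neither

Black to move; black king on h6.
In check: yes, from the white queen on e3.
King squares — g5: attacked by Qe3; h5: available; g6: attacked by Pf5; g7: available; h7: available.
Legal moves for Black: Kh7, Kg7, Kh5.
Black is in check but has 3 legal moves → neither.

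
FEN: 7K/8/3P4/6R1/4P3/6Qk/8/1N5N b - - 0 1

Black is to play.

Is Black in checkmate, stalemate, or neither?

Black to move; black king on h3.
In check: yes, from the white queen on g3.
King squares — g2: attacked by Qg3; h2: attacked by Qg3; g3: attacked by Nh1; g4: attacked by Qg3; h4: attacked by Qg3.
Legal moves for Black: none.
In check with no legal moves → checkmate.

checkmate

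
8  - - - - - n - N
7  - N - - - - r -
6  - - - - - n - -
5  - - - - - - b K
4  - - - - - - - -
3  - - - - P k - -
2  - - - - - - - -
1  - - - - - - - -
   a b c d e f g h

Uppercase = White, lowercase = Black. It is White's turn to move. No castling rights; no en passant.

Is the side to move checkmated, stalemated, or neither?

checkmate

White to move; white king on h5.
In check: yes, from the black knight on f6.
King squares — g4: attacked by Kf3; h4: attacked by Bg5; g5: attacked by Rg7; g6: attacked by Rg7; h6: attacked by Bg5.
Legal moves for White: none.
In check with no legal moves → checkmate.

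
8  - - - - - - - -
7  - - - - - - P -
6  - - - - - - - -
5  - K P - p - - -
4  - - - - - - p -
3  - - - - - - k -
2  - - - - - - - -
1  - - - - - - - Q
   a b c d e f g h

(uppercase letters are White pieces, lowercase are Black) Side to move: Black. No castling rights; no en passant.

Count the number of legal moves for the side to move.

Black to move; king on g3.
In check: no.
Legal moves: Kf4, Kf2, e4.
Count: 3.

3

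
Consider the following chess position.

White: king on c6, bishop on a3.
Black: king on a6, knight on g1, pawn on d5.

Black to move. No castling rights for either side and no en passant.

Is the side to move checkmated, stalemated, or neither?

Black to move; black king on a6.
In check: no.
Legal moves for Black: Ka7, Ka5, Nh3, Nf3, Ne2, d4.
Black has 6 legal moves and is not in check → neither.

neither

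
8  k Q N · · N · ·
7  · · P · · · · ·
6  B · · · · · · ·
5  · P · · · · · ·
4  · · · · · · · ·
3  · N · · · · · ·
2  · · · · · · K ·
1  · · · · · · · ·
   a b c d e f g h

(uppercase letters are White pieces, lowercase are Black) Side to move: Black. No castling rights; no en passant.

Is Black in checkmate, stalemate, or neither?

Black to move; black king on a8.
In check: yes, from the white queen on b8.
King squares — a7: attacked by Qb8; b7: attacked by Ba6; b8: attacked by Pc7.
Legal moves for Black: none.
In check with no legal moves → checkmate.

checkmate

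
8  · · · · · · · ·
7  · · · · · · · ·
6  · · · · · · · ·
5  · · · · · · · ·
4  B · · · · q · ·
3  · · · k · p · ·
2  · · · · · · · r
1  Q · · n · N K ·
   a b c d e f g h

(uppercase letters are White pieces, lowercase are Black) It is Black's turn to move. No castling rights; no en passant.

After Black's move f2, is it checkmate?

yes

After f2: white king on g1; in check: yes, from the black pawn on f2.
King squares — f1: own knight; h1: attacked by Rh2; f2: attacked by Nd1; g2: attacked by Rh2; h2: attacked by Qf4.
White has no legal moves → checkmate.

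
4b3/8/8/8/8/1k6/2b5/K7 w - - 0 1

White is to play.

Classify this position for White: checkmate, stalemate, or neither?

White to move; white king on a1.
In check: no.
King squares — b1: attacked by Bc2; a2: attacked by Kb3; b2: attacked by Kb3.
Legal moves for White: none.
Not in check and no legal moves → stalemate.

stalemate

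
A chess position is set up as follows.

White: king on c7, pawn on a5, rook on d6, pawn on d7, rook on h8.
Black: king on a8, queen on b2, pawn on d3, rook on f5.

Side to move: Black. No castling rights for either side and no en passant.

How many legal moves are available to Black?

4

Black to move; king on a8.
In check: yes, from the white rook on h8.
Legal moves: Ka7, Rf8, Qxh8, Qb8+.
Count: 4.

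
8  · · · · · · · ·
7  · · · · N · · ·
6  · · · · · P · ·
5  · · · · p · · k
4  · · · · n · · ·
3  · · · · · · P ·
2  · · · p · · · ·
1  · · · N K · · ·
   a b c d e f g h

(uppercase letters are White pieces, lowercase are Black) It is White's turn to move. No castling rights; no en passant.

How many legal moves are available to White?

2

White to move; king on e1.
In check: yes, from the black pawn on d2.
Legal moves: Ke2, Kf1.
Count: 2.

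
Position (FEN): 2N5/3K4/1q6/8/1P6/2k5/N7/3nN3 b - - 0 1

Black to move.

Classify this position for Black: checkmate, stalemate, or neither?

Black to move; black king on c3.
In check: yes, from the white knight on a2.
King squares — b2: available; c2: attacked by Ne1; d2: available; b3: available; d3: attacked by Ne1; b4: attacked by Na2; c4: available; d4: available.
Legal moves for Black: Kd4, Kc4, Kb3, Kd2, Kb2.
Black is in check but has 5 legal moves → neither.

neither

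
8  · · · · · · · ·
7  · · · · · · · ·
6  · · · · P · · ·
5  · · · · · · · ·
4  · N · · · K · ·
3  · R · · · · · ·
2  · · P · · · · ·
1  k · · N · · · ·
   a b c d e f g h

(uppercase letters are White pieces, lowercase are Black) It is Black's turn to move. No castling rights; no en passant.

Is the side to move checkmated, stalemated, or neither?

stalemate

Black to move; black king on a1.
In check: no.
King squares — b1: attacked by Rb3; a2: attacked by Nb4; b2: attacked by Nd1.
Legal moves for Black: none.
Not in check and no legal moves → stalemate.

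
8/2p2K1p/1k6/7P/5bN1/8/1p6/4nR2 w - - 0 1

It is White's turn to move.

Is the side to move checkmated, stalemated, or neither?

White to move; white king on f7.
In check: no.
Legal moves for White include: Kg8, Kf8, Ke8, Kg7, Ke7, Kf6, Ke6, Nh6, Nf6, Ne5, Ne3, Nh2, Nf2, Rxf4, Rf3, Rf2, Rh1, Rg1, ... (list truncated; more exist).
White has legal moves and is not in check → neither.

neither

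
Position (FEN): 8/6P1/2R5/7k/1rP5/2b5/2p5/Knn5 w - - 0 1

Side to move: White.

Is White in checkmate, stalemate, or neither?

White to move; white king on a1.
In check: yes, from the black bishop on c3.
King squares — b1: attacked by Pc2; a2: attacked by Nc1; b2: attacked by Bc3.
Legal moves for White: none.
In check with no legal moves → checkmate.

checkmate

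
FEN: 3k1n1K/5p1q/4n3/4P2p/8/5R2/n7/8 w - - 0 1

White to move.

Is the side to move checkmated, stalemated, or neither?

White to move; white king on h8.
In check: yes, from the black queen on h7.
King squares — g7: attacked by Ne6; h7: attacked by Nf8; g8: attacked by Qh7.
Legal moves for White: none.
In check with no legal moves → checkmate.

checkmate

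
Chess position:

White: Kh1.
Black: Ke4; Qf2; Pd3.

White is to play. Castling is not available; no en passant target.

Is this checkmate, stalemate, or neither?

stalemate

White to move; white king on h1.
In check: no.
King squares — g1: attacked by Qf2; g2: attacked by Qf2; h2: attacked by Qf2.
Legal moves for White: none.
Not in check and no legal moves → stalemate.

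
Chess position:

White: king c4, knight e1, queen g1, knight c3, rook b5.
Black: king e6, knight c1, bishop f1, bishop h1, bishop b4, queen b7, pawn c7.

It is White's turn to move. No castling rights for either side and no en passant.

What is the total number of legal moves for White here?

White to move; king on c4.
In check: yes, from the black bishop on f1.
Legal moves: Kd4, Kxb4, Ne2, Qxf1, Nd3.
Count: 5.

5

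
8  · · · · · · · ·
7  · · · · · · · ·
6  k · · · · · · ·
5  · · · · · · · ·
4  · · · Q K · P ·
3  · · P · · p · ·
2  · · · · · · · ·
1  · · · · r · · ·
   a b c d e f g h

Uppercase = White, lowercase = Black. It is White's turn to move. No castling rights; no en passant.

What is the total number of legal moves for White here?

6

White to move; king on e4.
In check: yes, from the black rook on e1.
Legal moves: Kf5, Kd5, Kf4, Kxf3, Kd3, Qe3.
Count: 6.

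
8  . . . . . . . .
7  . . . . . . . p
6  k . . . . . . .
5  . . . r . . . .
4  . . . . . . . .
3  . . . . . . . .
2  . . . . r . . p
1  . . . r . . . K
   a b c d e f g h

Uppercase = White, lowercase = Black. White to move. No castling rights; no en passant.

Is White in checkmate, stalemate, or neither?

White to move; white king on h1.
In check: yes, from the black rook on d1.
King squares — g1: attacked by Rd1; g2: attacked by Re2; h2: attacked by Re2.
Legal moves for White: none.
In check with no legal moves → checkmate.

checkmate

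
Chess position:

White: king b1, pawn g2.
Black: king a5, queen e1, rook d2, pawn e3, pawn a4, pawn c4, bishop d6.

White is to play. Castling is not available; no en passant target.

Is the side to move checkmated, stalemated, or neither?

checkmate

White to move; white king on b1.
In check: yes, from the black queen on e1.
King squares — a1: attacked by Qe1; c1: attacked by Qe1; a2: attacked by Rd2; b2: attacked by Rd2; c2: attacked by Rd2.
Legal moves for White: none.
In check with no legal moves → checkmate.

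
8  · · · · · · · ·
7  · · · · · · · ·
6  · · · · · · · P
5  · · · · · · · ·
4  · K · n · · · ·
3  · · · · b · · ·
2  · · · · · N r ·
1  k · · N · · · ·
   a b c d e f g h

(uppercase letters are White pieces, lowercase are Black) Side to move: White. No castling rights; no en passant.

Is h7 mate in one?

After h7: black king on a1; in check: no.
Black is not in check, so this cannot be checkmate.

no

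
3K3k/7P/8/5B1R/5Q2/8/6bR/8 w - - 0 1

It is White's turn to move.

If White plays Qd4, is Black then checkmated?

yes

After Qd4: black king on h8; in check: yes, from the white queen on d4.
King squares — g7: attacked by Qd4; h7: attacked by Bf5; g8: attacked by Ph7.
Black has no legal moves → checkmate.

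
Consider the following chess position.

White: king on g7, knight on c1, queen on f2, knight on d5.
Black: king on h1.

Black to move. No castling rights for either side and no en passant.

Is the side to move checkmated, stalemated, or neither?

stalemate

Black to move; black king on h1.
In check: no.
King squares — g1: attacked by Qf2; g2: attacked by Qf2; h2: attacked by Qf2.
Legal moves for Black: none.
Not in check and no legal moves → stalemate.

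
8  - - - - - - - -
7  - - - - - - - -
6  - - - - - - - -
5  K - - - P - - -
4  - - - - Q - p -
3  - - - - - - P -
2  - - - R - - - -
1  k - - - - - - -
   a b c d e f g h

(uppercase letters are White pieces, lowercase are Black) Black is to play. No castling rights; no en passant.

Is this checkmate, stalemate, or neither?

Black to move; black king on a1.
In check: no.
King squares — b1: attacked by Qe4; a2: attacked by Rd2; b2: attacked by Rd2.
Legal moves for Black: none.
Not in check and no legal moves → stalemate.

stalemate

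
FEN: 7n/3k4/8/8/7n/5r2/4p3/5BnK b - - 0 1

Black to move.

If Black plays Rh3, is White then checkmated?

After Rh3: white king on h1; in check: yes, from the black rook on h3.
White has 2 legal replies: Kxg1, Bxh3+.
In check but a legal move exists → not checkmate.

no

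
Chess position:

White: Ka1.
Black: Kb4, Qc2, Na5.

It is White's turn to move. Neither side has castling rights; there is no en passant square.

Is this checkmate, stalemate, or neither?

White to move; white king on a1.
In check: no.
King squares — b1: attacked by Qc2; a2: attacked by Qc2; b2: attacked by Qc2.
Legal moves for White: none.
Not in check and no legal moves → stalemate.

stalemate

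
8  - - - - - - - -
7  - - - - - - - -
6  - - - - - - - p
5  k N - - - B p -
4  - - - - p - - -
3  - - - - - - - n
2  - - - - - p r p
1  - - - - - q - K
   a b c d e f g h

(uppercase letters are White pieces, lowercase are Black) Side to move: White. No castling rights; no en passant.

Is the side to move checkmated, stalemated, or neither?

checkmate

White to move; white king on h1.
In check: yes, from the black queen on f1.
King squares — g1: attacked by Qf1; g2: attacked by Qf1; h2: attacked by Rg2.
Legal moves for White: none.
In check with no legal moves → checkmate.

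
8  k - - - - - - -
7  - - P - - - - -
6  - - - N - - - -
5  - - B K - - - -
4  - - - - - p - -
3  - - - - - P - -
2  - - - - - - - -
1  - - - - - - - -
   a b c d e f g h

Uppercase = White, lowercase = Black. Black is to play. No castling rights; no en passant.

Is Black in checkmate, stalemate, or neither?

Black to move; black king on a8.
In check: no.
King squares — a7: attacked by Bc5; b7: attacked by Nd6; b8: attacked by Pc7.
Legal moves for Black: none.
Not in check and no legal moves → stalemate.

stalemate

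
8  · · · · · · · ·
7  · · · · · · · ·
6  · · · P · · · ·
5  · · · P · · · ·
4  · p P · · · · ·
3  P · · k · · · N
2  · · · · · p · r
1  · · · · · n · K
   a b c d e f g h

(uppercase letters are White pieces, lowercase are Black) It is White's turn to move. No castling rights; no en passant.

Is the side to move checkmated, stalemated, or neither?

White to move; white king on h1.
In check: yes, from the black rook on h2.
King squares — g1: attacked by Pf2; g2: attacked by Rh2; h2: attacked by Nf1.
Legal moves for White: none.
In check with no legal moves → checkmate.

checkmate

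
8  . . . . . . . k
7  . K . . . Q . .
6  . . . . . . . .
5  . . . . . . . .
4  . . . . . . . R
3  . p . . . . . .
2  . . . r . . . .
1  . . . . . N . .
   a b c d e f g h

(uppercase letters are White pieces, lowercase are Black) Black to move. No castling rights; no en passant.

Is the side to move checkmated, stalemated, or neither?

Black to move; black king on h8.
In check: yes, from the white rook on h4.
King squares — g7: attacked by Qf7; h7: attacked by Rh4; g8: attacked by Qf7.
Legal moves for Black: none.
In check with no legal moves → checkmate.

checkmate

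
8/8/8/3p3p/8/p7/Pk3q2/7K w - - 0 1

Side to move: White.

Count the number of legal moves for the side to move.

White to move; king on h1.
In check: no.
Legal moves: none.
Count: 0.

0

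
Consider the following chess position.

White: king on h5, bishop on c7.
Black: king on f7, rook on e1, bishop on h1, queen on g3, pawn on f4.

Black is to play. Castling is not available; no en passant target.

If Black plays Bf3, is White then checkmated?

no

After Bf3: white king on h5; in check: yes, from the black bishop on f3.
White has 1 legal reply: Kh6.
In check but a legal move exists → not checkmate.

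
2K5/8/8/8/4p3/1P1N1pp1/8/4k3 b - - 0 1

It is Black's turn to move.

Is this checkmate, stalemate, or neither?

Black to move; black king on e1.
In check: yes, from the white knight on d3.
King squares — d1: available; f1: available; d2: available; e2: available; f2: attacked by Nd3.
Legal moves for Black: Ke2, Kd2, Kf1, Kd1, exd3.
Black is in check but has 5 legal moves → neither.

neither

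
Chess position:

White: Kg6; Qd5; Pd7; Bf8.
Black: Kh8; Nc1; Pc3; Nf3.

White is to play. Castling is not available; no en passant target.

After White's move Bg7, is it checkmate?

After Bg7: black king on h8; in check: yes, from the white bishop on g7.
King squares — g7: attacked by Kg6; h7: attacked by Kg6; g8: attacked by Qd5.
Black has no legal moves → checkmate.

yes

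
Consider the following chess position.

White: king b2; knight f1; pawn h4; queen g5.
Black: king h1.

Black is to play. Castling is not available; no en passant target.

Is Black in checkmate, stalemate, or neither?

stalemate

Black to move; black king on h1.
In check: no.
King squares — g1: attacked by Qg5; g2: attacked by Qg5; h2: attacked by Nf1.
Legal moves for Black: none.
Not in check and no legal moves → stalemate.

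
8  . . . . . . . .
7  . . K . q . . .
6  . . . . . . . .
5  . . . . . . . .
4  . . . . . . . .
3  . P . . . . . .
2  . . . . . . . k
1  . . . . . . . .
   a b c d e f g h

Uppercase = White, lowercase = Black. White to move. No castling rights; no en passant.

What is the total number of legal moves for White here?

4

White to move; king on c7.
In check: yes, from the black queen on e7.
Legal moves: Kc8, Kb8, Kc6, Kb6.
Count: 4.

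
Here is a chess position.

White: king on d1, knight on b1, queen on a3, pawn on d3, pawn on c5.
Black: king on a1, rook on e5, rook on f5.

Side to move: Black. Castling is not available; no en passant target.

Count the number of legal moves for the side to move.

Black to move; king on a1.
In check: yes, from the white queen on a3.
Legal moves: Kxb1.
Count: 1.

1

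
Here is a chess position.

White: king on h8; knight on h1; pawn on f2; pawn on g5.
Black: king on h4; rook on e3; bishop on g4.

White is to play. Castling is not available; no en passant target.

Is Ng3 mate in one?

After Ng3: black king on h4; in check: no.
Black is not in check, so this cannot be checkmate.

no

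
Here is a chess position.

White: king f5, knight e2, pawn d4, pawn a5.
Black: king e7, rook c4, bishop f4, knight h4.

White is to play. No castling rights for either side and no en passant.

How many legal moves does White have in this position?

White to move; king on f5.
In check: yes, from the black knight on h4.
Legal moves: Kg4, Kxf4, Ke4.
Count: 3.

3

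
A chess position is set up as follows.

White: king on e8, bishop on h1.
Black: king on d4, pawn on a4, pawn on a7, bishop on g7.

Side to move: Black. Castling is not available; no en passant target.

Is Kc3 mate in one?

no

After Kc3: white king on e8; in check: no.
White is not in check, so this cannot be checkmate.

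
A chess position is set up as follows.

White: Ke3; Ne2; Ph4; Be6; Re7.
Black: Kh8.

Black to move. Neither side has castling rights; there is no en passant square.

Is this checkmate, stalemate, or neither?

Black to move; black king on h8.
In check: no.
King squares — g7: attacked by Re7; h7: attacked by Re7; g8: attacked by Be6.
Legal moves for Black: none.
Not in check and no legal moves → stalemate.

stalemate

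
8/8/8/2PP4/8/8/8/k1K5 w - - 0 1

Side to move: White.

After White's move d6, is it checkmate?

no

After d6: black king on a1; in check: no.
Black is not in check, so this cannot be checkmate.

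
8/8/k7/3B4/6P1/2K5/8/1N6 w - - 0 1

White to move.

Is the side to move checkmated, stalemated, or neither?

White to move; white king on c3.
In check: no.
Legal moves for White include: Bg8, Ba8, Bf7, Bb7+, Be6, Bc6, Be4, Bc4+, Bf3, Bb3, Bg2, Ba2, Bh1, Kd4, Kc4, Kb4, Kd3, Kb3, ... (list truncated; more exist).
White has legal moves and is not in check → neither.

neither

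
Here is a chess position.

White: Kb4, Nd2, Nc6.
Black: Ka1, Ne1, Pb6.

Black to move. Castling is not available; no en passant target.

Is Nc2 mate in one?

After Nc2: white king on b4; in check: yes, from the black knight on c2.
White has 5 legal replies: Kb5, Kc4, Ka4, Kc3, Kb3.
In check but a legal move exists → not checkmate.

no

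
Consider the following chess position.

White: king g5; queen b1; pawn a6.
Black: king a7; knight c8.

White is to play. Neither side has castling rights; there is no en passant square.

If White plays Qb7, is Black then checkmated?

yes

After Qb7: black king on a7; in check: yes, from the white queen on b7.
King squares — a6: attacked by Qb7; b6: attacked by Qb7; b7: attacked by Pa6; a8: attacked by Qb7; b8: attacked by Qb7.
Black has no legal moves → checkmate.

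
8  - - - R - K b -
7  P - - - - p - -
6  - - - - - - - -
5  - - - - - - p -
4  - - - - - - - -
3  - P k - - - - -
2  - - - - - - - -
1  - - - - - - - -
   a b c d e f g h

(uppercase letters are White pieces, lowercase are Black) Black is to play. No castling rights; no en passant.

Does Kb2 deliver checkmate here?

no

After Kb2: white king on f8; in check: no.
White is not in check, so this cannot be checkmate.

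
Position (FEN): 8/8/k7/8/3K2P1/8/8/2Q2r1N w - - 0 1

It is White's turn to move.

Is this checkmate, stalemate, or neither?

White to move; white king on d4.
In check: no.
Legal moves for White include: Ke5, Kd5, Kc5, Ke4, Kc4, Ke3, Kd3, Kc3, Ng3, Nf2, Qc8+, Qc7, Qh6+, Qc6+, Qg5, Qc5, Qf4, Qc4+, ... (list truncated; more exist).
White has legal moves and is not in check → neither.

neither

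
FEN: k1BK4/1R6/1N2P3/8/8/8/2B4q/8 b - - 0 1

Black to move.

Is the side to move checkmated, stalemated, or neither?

Black to move; black king on a8.
In check: yes, from the white knight on b6.
King squares — a7: attacked by Rb7; b7: attacked by Bc8; b8: attacked by Rb7.
Legal moves for Black: none.
In check with no legal moves → checkmate.

checkmate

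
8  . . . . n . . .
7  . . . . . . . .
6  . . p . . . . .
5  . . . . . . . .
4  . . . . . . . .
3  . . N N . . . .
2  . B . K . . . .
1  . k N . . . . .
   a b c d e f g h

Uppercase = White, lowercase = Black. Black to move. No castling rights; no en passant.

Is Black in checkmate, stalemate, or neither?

Black to move; black king on b1.
In check: yes, from the white knight on c3.
King squares — a1: attacked by Bb2; c1: attacked by Bb2; a2: attacked by Nc1; b2: attacked by Nd3; c2: attacked by Kd2.
Legal moves for Black: none.
In check with no legal moves → checkmate.

checkmate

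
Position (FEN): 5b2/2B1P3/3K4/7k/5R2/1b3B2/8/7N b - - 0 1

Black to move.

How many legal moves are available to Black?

Black to move; king on h5.
In check: yes, from the white bishop on f3.
Legal moves: Kh6, Kg6, Kg5.
Count: 3.

3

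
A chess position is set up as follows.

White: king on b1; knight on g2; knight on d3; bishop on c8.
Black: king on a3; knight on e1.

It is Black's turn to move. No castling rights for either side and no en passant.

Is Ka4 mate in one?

no

After Ka4: white king on b1; in check: no.
White is not in check, so this cannot be checkmate.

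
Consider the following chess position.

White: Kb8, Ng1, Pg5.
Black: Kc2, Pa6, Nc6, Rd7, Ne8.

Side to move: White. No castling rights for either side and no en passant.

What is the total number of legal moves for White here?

2

White to move; king on b8.
In check: yes, from the black knight on c6.
Legal moves: Kc8, Ka8.
Count: 2.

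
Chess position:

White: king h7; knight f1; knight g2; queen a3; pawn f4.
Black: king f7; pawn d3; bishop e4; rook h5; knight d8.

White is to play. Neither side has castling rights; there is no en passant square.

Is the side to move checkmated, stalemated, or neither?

checkmate

White to move; white king on h7.
In check: yes, from the black bishop on e4 and the black rook on h5.
King squares — g6: attacked by Be4; h6: attacked by Rh5; g7: attacked by Kf7; g8: attacked by Kf7; h8: attacked by Rh5.
Legal moves for White: none.
In check with no legal moves → checkmate.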